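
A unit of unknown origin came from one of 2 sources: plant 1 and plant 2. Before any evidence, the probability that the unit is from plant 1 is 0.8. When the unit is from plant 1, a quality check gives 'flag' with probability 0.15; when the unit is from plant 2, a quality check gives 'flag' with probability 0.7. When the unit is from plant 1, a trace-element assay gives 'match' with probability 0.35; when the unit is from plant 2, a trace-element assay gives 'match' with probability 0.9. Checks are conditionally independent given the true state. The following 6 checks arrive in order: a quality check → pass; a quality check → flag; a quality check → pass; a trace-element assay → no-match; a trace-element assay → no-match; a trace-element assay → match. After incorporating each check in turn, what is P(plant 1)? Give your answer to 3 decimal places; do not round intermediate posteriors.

After a quality check='pass': P(plant 1) = 0.85·0.8000 / (0.85·0.8000 + 0.3·0.2000) ≈ 0.9189
After a quality check='flag': P(plant 1) = 0.15·0.9189 / (0.15·0.9189 + 0.7·0.0811) ≈ 0.7083
After a quality check='pass': P(plant 1) = 0.85·0.7083 / (0.85·0.7083 + 0.3·0.2917) ≈ 0.8731
After a trace-element assay='no-match': P(plant 1) = 0.65·0.8731 / (0.65·0.8731 + 0.1·0.1269) ≈ 0.9781
After a trace-element assay='no-match': P(plant 1) = 0.65·0.9781 / (0.65·0.9781 + 0.1·0.0219) ≈ 0.9966
After a trace-element assay='match': P(plant 1) = 0.35·0.9966 / (0.35·0.9966 + 0.9·0.0034) ≈ 0.9912

0.991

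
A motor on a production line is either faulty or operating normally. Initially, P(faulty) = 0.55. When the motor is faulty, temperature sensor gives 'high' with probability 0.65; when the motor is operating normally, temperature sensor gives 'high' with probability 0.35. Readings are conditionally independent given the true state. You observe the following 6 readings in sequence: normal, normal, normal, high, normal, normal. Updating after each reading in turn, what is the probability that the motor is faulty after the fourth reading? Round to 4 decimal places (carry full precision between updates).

After 'normal': P(faulty) = 0.35·0.5500 / (0.35·0.5500 + 0.65·0.4500) ≈ 0.3969
After 'normal': P(faulty) = 0.35·0.3969 / (0.35·0.3969 + 0.65·0.6031) ≈ 0.2617
After 'normal': P(faulty) = 0.35·0.2617 / (0.35·0.2617 + 0.65·0.7383) ≈ 0.1602
After 'high': P(faulty) = 0.65·0.1602 / (0.65·0.1602 + 0.35·0.8398) ≈ 0.2617

0.2617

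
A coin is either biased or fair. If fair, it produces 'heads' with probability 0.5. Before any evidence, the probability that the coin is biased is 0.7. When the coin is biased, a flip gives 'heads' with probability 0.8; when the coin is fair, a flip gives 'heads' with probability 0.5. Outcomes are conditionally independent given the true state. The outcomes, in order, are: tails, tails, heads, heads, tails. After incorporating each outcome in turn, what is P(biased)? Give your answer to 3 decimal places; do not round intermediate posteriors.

After 'tails': P(biased) = 0.2·0.7000 / (0.2·0.7000 + 0.5·0.3000) ≈ 0.4828
After 'tails': P(biased) = 0.2·0.4828 / (0.2·0.4828 + 0.5·0.5172) ≈ 0.2718
After 'heads': P(biased) = 0.8·0.2718 / (0.8·0.2718 + 0.5·0.7282) ≈ 0.3740
After 'heads': P(biased) = 0.8·0.3740 / (0.8·0.3740 + 0.5·0.6260) ≈ 0.4887
After 'tails': P(biased) = 0.2·0.4887 / (0.2·0.4887 + 0.5·0.5113) ≈ 0.2766

0.277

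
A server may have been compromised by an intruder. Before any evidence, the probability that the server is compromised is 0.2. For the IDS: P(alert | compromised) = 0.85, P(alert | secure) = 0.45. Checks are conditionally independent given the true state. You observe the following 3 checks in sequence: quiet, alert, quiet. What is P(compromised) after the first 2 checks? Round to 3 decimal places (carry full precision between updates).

0.114

After 'quiet': P(compromised) = 0.15·0.2000 / (0.15·0.2000 + 0.55·0.8000) ≈ 0.0638
After 'alert': P(compromised) = 0.85·0.0638 / (0.85·0.0638 + 0.45·0.9362) ≈ 0.1141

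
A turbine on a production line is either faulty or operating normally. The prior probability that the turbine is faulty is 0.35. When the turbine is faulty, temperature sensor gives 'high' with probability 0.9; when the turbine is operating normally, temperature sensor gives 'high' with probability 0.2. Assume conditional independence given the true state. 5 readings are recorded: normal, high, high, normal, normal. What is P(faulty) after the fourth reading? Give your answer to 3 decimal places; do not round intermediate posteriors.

0.146

Each posterior becomes the prior for the next update.
After 'normal': P(faulty) = 0.1·0.3500 / (0.1·0.3500 + 0.8·0.6500) ≈ 0.0631
After 'high': P(faulty) = 0.9·0.0631 / (0.9·0.0631 + 0.2·0.9369) ≈ 0.2325
After 'high': P(faulty) = 0.9·0.2325 / (0.9·0.2325 + 0.2·0.7675) ≈ 0.5768
After 'normal': P(faulty) = 0.1·0.5768 / (0.1·0.5768 + 0.8·0.4232) ≈ 0.1456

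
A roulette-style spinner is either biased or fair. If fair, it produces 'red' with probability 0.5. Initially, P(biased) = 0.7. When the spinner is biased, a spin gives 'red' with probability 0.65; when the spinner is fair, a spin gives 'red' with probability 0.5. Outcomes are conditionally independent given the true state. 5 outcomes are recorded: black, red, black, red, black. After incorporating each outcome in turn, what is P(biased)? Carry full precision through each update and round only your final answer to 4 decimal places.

Each posterior becomes the prior for the next update.
After 'black': P(biased) = 0.35·0.7000 / (0.35·0.7000 + 0.5·0.3000) ≈ 0.6203
After 'red': P(biased) = 0.65·0.6203 / (0.65·0.6203 + 0.5·0.3797) ≈ 0.6798
After 'black': P(biased) = 0.35·0.6798 / (0.35·0.6798 + 0.5·0.3202) ≈ 0.5978
After 'red': P(biased) = 0.65·0.5978 / (0.65·0.5978 + 0.5·0.4022) ≈ 0.6590
After 'black': P(biased) = 0.35·0.6590 / (0.35·0.6590 + 0.5·0.3410) ≈ 0.5749

0.5749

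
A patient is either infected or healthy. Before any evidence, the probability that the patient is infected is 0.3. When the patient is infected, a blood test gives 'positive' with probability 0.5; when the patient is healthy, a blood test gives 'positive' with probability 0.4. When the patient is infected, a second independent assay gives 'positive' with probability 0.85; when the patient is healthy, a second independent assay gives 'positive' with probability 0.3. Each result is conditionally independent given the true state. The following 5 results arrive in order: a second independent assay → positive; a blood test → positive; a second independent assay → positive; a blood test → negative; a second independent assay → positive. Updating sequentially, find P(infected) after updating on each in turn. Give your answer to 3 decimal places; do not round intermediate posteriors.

0.910

After a second independent assay='positive': P(infected) = 0.85·0.3000 / (0.85·0.3000 + 0.3·0.7000) ≈ 0.5484
After a blood test='positive': P(infected) = 0.5·0.5484 / (0.5·0.5484 + 0.4·0.4516) ≈ 0.6028
After a second independent assay='positive': P(infected) = 0.85·0.6028 / (0.85·0.6028 + 0.3·0.3972) ≈ 0.8113
After a blood test='negative': P(infected) = 0.5·0.8113 / (0.5·0.8113 + 0.6·0.1887) ≈ 0.7818
After a second independent assay='positive': P(infected) = 0.85·0.7818 / (0.85·0.7818 + 0.3·0.2182) ≈ 0.9103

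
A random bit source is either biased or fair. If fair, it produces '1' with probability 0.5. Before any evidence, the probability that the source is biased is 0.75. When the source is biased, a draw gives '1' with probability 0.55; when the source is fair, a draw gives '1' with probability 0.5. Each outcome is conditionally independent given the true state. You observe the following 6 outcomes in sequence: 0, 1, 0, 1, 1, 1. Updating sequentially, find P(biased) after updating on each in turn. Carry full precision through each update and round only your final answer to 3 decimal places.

After '0': P(biased) = 0.45·0.7500 / (0.45·0.7500 + 0.5·0.2500) ≈ 0.7297
After '1': P(biased) = 0.55·0.7297 / (0.55·0.7297 + 0.5·0.2703) ≈ 0.7481
After '0': P(biased) = 0.45·0.7481 / (0.45·0.7481 + 0.5·0.2519) ≈ 0.7277
After '1': P(biased) = 0.55·0.7277 / (0.55·0.7277 + 0.5·0.2723) ≈ 0.7462
After '1': P(biased) = 0.55·0.7462 / (0.55·0.7462 + 0.5·0.2538) ≈ 0.7638
After '1': P(biased) = 0.55·0.7638 / (0.55·0.7638 + 0.5·0.2362) ≈ 0.7806

0.781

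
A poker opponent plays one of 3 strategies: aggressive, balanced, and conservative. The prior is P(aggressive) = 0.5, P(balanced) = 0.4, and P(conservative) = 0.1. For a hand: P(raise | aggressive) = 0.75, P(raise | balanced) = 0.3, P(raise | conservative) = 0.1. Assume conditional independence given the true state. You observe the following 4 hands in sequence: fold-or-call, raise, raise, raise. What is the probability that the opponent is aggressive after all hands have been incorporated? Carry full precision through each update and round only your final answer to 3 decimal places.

0.873

After 'fold-or-call': normaliser = 0.25·0.5000 + 0.7·0.4000 + 0.9·0.1000; P(aggressive) ≈ 0.2525, P(balanced) ≈ 0.5657, P(conservative) ≈ 0.1818
After 'raise': normaliser = 0.75·0.2525 + 0.3·0.5657 + 0.1·0.1818; P(aggressive) ≈ 0.5020, P(balanced) ≈ 0.4498, P(conservative) ≈ 0.0482
After 'raise': normaliser = 0.75·0.5020 + 0.3·0.4498 + 0.1·0.0482; P(aggressive) ≈ 0.7293, P(balanced) ≈ 0.2614, P(conservative) ≈ 0.0093
After 'raise': normaliser = 0.75·0.7293 + 0.3·0.2614 + 0.1·0.0093; P(aggressive) ≈ 0.8733, P(balanced) ≈ 0.1252, P(conservative) ≈ 0.0015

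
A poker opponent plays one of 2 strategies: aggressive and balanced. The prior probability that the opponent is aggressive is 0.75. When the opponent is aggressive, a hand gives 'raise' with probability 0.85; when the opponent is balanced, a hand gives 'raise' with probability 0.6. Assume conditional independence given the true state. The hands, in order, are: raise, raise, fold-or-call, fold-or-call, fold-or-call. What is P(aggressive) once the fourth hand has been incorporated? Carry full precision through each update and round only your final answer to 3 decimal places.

After 'raise': P(aggressive) = 0.85·0.7500 / (0.85·0.7500 + 0.6·0.2500) ≈ 0.8095
After 'raise': P(aggressive) = 0.85·0.8095 / (0.85·0.8095 + 0.6·0.1905) ≈ 0.8576
After 'fold-or-call': P(aggressive) = 0.15·0.8576 / (0.15·0.8576 + 0.4·0.1424) ≈ 0.6930
After 'fold-or-call': P(aggressive) = 0.15·0.6930 / (0.15·0.6930 + 0.4·0.3070) ≈ 0.4585

0.458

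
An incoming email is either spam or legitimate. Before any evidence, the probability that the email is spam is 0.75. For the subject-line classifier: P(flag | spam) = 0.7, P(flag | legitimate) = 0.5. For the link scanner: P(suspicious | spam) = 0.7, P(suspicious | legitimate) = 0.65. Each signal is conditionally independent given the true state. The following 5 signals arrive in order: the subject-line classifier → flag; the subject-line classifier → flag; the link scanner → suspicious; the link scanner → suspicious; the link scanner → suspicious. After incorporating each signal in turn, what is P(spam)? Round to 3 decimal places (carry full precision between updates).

After the subject-line classifier='flag': P(spam) = 0.7·0.7500 / (0.7·0.7500 + 0.5·0.2500) ≈ 0.8077
After the subject-line classifier='flag': P(spam) = 0.7·0.8077 / (0.7·0.8077 + 0.5·0.1923) ≈ 0.8547
After the link scanner='suspicious': P(spam) = 0.7·0.8547 / (0.7·0.8547 + 0.65·0.1453) ≈ 0.8636
After the link scanner='suspicious': P(spam) = 0.7·0.8636 / (0.7·0.8636 + 0.65·0.1364) ≈ 0.8721
After the link scanner='suspicious': P(spam) = 0.7·0.8721 / (0.7·0.8721 + 0.65·0.1279) ≈ 0.8802

0.880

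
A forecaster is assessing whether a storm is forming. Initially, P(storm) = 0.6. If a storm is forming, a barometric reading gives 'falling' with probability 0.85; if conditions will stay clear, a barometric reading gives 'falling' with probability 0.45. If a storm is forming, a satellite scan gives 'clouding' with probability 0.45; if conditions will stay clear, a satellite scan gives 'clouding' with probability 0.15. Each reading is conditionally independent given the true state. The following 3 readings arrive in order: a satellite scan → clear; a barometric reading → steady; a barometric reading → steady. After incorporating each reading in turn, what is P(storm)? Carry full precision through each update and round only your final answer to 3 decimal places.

Apply Bayes' rule sequentially, carrying P(storm) forward.
After a satellite scan='clear': P(storm) = 0.55·0.6000 / (0.55·0.6000 + 0.85·0.4000) ≈ 0.4925
After a barometric reading='steady': P(storm) = 0.15·0.4925 / (0.15·0.4925 + 0.55·0.5075) ≈ 0.2093
After a barometric reading='steady': P(storm) = 0.15·0.2093 / (0.15·0.2093 + 0.55·0.7907) ≈ 0.0673

0.067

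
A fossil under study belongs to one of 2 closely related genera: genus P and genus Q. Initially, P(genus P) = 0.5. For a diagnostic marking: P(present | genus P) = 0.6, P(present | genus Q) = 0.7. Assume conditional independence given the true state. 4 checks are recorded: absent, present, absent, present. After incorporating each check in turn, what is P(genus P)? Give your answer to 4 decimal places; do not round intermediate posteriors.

After 'absent': P(genus P) = 0.4·0.5000 / (0.4·0.5000 + 0.3·0.5000) ≈ 0.5714
After 'present': P(genus P) = 0.6·0.5714 / (0.6·0.5714 + 0.7·0.4286) ≈ 0.5333
After 'absent': P(genus P) = 0.4·0.5333 / (0.4·0.5333 + 0.3·0.4667) ≈ 0.6038
After 'present': P(genus P) = 0.6·0.6038 / (0.6·0.6038 + 0.7·0.3962) ≈ 0.5664

0.5664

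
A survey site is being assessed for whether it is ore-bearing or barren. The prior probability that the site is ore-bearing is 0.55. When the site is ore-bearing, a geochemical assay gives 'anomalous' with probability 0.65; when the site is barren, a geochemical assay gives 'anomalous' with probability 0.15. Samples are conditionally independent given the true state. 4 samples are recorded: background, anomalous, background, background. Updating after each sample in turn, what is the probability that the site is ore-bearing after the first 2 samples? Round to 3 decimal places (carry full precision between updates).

After 'background': P(ore) = 0.35·0.5500 / (0.35·0.5500 + 0.85·0.4500) ≈ 0.3348
After 'anomalous': P(ore) = 0.65·0.3348 / (0.65·0.3348 + 0.15·0.6652) ≈ 0.6856

0.686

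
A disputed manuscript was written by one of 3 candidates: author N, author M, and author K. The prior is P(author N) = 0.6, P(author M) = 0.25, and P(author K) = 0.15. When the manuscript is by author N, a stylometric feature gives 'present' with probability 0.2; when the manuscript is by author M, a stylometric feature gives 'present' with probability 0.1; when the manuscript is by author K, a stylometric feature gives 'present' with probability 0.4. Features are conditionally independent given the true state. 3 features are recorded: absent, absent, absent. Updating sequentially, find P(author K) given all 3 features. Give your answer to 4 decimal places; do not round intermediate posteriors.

0.0621

After 'absent': normaliser = 0.8·0.6000 + 0.9·0.2500 + 0.6·0.1500; P(author N) ≈ 0.6038, P(author M) ≈ 0.2830, P(author K) ≈ 0.1132
After 'absent': normaliser = 0.8·0.6038 + 0.9·0.2830 + 0.6·0.1132; P(author N) ≈ 0.5995, P(author M) ≈ 0.3162, P(author K) ≈ 0.0843
After 'absent': normaliser = 0.8·0.5995 + 0.9·0.3162 + 0.6·0.0843; P(author N) ≈ 0.5887, P(author M) ≈ 0.3492, P(author K) ≈ 0.0621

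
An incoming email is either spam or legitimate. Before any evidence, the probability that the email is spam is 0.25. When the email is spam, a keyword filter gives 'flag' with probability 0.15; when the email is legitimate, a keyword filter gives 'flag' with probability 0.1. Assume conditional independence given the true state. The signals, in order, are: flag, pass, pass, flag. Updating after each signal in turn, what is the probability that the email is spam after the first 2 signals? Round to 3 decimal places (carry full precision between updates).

0.321

After 'flag': P(spam) = 0.15·0.2500 / (0.15·0.2500 + 0.1·0.7500) ≈ 0.3333
After 'pass': P(spam) = 0.85·0.3333 / (0.85·0.3333 + 0.9·0.6667) ≈ 0.3208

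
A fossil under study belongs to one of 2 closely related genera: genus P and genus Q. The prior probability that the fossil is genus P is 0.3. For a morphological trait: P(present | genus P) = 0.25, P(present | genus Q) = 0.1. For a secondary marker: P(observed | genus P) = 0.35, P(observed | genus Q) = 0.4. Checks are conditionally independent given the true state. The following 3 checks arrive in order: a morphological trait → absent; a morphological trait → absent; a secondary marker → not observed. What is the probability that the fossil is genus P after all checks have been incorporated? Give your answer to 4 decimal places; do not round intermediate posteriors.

0.2438

Apply Bayes' rule sequentially, carrying P(genus P) forward.
After a morphological trait='absent': P(genus P) = 0.75·0.3000 / (0.75·0.3000 + 0.9·0.7000) ≈ 0.2632
After a morphological trait='absent': P(genus P) = 0.75·0.2632 / (0.75·0.2632 + 0.9·0.7368) ≈ 0.2294
After a secondary marker='not observed': P(genus P) = 0.65·0.2294 / (0.65·0.2294 + 0.6·0.7706) ≈ 0.2438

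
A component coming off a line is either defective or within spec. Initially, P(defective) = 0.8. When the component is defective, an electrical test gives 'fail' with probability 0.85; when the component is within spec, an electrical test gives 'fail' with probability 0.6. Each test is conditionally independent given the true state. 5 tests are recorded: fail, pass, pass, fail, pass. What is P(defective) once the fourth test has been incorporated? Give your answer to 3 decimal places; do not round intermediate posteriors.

0.530

After 'fail': P(defective) = 0.85·0.8000 / (0.85·0.8000 + 0.6·0.2000) ≈ 0.8500
After 'pass': P(defective) = 0.15·0.8500 / (0.15·0.8500 + 0.4·0.1500) ≈ 0.6800
After 'pass': P(defective) = 0.15·0.6800 / (0.15·0.6800 + 0.4·0.3200) ≈ 0.4435
After 'fail': P(defective) = 0.85·0.4435 / (0.85·0.4435 + 0.6·0.5565) ≈ 0.5303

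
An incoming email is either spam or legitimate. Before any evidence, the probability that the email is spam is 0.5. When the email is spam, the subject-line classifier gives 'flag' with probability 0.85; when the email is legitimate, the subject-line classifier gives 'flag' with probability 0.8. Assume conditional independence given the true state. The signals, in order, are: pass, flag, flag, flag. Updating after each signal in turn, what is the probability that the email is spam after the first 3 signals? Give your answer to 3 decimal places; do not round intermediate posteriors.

Apply Bayes' rule sequentially, carrying P(spam) forward.
After 'pass': P(spam) = 0.15·0.5000 / (0.15·0.5000 + 0.2·0.5000) ≈ 0.4286
After 'flag': P(spam) = 0.85·0.4286 / (0.85·0.4286 + 0.8·0.5714) ≈ 0.4435
After 'flag': P(spam) = 0.85·0.4435 / (0.85·0.4435 + 0.8·0.5565) ≈ 0.4585

0.458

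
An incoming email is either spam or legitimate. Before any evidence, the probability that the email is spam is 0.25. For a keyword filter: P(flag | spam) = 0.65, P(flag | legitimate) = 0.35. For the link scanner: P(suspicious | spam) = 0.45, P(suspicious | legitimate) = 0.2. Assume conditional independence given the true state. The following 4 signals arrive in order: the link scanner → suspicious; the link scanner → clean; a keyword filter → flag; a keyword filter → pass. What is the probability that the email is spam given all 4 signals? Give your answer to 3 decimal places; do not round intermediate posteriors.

Each posterior becomes the prior for the next update.
After the link scanner='suspicious': P(spam) = 0.45·0.2500 / (0.45·0.2500 + 0.2·0.7500) ≈ 0.4286
After the link scanner='clean': P(spam) = 0.55·0.4286 / (0.55·0.4286 + 0.8·0.5714) ≈ 0.3402
After a keyword filter='flag': P(spam) = 0.65·0.3402 / (0.65·0.3402 + 0.35·0.6598) ≈ 0.4892
After a keyword filter='pass': P(spam) = 0.35·0.4892 / (0.35·0.4892 + 0.65·0.5108) ≈ 0.3402

0.340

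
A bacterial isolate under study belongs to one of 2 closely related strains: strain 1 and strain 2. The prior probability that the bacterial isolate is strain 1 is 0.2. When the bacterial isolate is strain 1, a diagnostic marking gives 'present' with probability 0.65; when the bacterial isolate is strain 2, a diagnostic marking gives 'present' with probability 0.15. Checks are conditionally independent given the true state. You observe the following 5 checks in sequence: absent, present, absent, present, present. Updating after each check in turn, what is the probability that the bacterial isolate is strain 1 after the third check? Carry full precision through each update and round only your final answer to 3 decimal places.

After 'absent': P(strain 1) = 0.35·0.2000 / (0.35·0.2000 + 0.85·0.8000) ≈ 0.0933
After 'present': P(strain 1) = 0.65·0.0933 / (0.65·0.0933 + 0.15·0.9067) ≈ 0.3085
After 'absent': P(strain 1) = 0.35·0.3085 / (0.35·0.3085 + 0.85·0.6915) ≈ 0.1552

0.155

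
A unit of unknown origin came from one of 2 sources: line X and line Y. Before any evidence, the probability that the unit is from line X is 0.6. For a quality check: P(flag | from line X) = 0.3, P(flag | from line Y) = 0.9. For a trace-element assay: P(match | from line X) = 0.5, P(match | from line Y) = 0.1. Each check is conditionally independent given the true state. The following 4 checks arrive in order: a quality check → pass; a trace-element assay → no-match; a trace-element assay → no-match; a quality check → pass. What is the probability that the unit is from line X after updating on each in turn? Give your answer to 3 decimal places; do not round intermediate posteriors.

0.958

Each posterior becomes the prior for the next update.
After a quality check='pass': P(line X) = 0.7·0.6000 / (0.7·0.6000 + 0.1·0.4000) ≈ 0.9130
After a trace-element assay='no-match': P(line X) = 0.5·0.9130 / (0.5·0.9130 + 0.9·0.0870) ≈ 0.8537
After a trace-element assay='no-match': P(line X) = 0.5·0.8537 / (0.5·0.8537 + 0.9·0.1463) ≈ 0.7642
After a quality check='pass': P(line X) = 0.7·0.7642 / (0.7·0.7642 + 0.1·0.2358) ≈ 0.9578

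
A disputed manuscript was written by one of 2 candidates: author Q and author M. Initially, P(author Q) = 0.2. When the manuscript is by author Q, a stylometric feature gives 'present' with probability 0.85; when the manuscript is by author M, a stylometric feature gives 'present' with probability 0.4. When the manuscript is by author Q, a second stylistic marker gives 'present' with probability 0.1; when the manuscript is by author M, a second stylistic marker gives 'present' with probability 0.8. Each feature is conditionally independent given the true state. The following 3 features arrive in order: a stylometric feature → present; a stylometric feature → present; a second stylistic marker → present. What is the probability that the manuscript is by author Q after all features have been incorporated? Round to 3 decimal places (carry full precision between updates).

0.124

After a stylometric feature='present': P(author Q) = 0.85·0.2000 / (0.85·0.2000 + 0.4·0.8000) ≈ 0.3469
After a stylometric feature='present': P(author Q) = 0.85·0.3469 / (0.85·0.3469 + 0.4·0.6531) ≈ 0.5303
After a second stylistic marker='present': P(author Q) = 0.1·0.5303 / (0.1·0.5303 + 0.8·0.4697) ≈ 0.1237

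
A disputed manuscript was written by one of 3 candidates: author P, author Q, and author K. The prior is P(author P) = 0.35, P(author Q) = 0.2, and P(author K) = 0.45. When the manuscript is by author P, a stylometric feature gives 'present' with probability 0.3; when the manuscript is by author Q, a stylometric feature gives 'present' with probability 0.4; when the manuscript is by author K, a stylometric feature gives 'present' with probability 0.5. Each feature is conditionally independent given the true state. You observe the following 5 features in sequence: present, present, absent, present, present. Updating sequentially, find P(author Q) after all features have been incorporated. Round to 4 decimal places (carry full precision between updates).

0.1607

Apply Bayes' rule sequentially, carrying P(author Q) forward.
After 'present': normaliser = 0.3·0.3500 + 0.4·0.2000 + 0.5·0.4500; P(author P) ≈ 0.2561, P(author Q) ≈ 0.1951, P(author K) ≈ 0.5488
After 'present': normaliser = 0.3·0.2561 + 0.4·0.1951 + 0.5·0.5488; P(author P) ≈ 0.1790, P(author Q) ≈ 0.1818, P(author K) ≈ 0.6392
After 'absent': normaliser = 0.7·0.1790 + 0.6·0.1818 + 0.5·0.6392; P(author P) ≈ 0.2262, P(author Q) ≈ 0.1969, P(author K) ≈ 0.5769
After 'present': normaliser = 0.3·0.2262 + 0.4·0.1969 + 0.5·0.5769; P(author P) ≈ 0.1559, P(author Q) ≈ 0.1810, P(author K) ≈ 0.6630
After 'present': normaliser = 0.3·0.1559 + 0.4·0.1810 + 0.5·0.6630; P(author P) ≈ 0.1038, P(author Q) ≈ 0.1607, P(author K) ≈ 0.7355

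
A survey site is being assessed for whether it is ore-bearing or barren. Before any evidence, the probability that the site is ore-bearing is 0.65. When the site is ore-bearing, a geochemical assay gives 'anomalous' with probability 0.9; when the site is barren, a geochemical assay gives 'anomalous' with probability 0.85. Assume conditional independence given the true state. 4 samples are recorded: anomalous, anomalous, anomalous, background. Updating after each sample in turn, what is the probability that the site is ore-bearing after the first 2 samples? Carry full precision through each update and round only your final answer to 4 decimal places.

Each posterior becomes the prior for the next update.
After 'anomalous': P(ore) = 0.9·0.6500 / (0.9·0.6500 + 0.85·0.3500) ≈ 0.6629
After 'anomalous': P(ore) = 0.9·0.6629 / (0.9·0.6629 + 0.85·0.3371) ≈ 0.6755

0.6755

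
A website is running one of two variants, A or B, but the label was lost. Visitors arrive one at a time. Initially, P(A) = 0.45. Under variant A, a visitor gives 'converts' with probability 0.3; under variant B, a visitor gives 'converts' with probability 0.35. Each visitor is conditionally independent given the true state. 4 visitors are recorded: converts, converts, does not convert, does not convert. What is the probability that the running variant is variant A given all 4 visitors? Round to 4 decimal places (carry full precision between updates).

0.4108

After 'converts': P(A) = 0.3·0.4500 / (0.3·0.4500 + 0.35·0.5500) ≈ 0.4122
After 'converts': P(A) = 0.3·0.4122 / (0.3·0.4122 + 0.35·0.5878) ≈ 0.3754
After 'does not convert': P(A) = 0.7·0.3754 / (0.7·0.3754 + 0.65·0.6246) ≈ 0.3930
After 'does not convert': P(A) = 0.7·0.3930 / (0.7·0.3930 + 0.65·0.6070) ≈ 0.4108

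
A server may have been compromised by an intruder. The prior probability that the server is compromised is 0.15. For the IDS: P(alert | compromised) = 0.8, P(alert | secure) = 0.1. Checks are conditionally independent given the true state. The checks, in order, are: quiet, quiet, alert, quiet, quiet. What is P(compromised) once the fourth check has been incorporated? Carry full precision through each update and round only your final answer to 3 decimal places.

After 'quiet': P(compromised) = 0.2·0.1500 / (0.2·0.1500 + 0.9·0.8500) ≈ 0.0377
After 'quiet': P(compromised) = 0.2·0.0377 / (0.2·0.0377 + 0.9·0.9623) ≈ 0.0086
After 'alert': P(compromised) = 0.8·0.0086 / (0.8·0.0086 + 0.1·0.9914) ≈ 0.0652
After 'quiet': P(compromised) = 0.2·0.0652 / (0.2·0.0652 + 0.9·0.9348) ≈ 0.0153

0.015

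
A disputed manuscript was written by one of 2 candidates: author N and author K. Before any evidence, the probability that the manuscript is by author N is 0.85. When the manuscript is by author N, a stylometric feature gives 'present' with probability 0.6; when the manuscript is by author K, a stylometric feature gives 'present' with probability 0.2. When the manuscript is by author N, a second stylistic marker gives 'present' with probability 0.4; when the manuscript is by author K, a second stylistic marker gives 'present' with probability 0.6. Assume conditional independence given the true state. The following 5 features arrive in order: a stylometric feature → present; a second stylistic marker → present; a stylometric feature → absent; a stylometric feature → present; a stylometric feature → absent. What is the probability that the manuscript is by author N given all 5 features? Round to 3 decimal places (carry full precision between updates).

After a stylometric feature='present': P(author N) = 0.6·0.8500 / (0.6·0.8500 + 0.2·0.1500) ≈ 0.9444
After a second stylistic marker='present': P(author N) = 0.4·0.9444 / (0.4·0.9444 + 0.6·0.0556) ≈ 0.9189
After a stylometric feature='absent': P(author N) = 0.4·0.9189 / (0.4·0.9189 + 0.8·0.0811) ≈ 0.8500
After a stylometric feature='present': P(author N) = 0.6·0.8500 / (0.6·0.8500 + 0.2·0.1500) ≈ 0.9444
After a stylometric feature='absent': P(author N) = 0.4·0.9444 / (0.4·0.9444 + 0.8·0.0556) ≈ 0.8947

0.895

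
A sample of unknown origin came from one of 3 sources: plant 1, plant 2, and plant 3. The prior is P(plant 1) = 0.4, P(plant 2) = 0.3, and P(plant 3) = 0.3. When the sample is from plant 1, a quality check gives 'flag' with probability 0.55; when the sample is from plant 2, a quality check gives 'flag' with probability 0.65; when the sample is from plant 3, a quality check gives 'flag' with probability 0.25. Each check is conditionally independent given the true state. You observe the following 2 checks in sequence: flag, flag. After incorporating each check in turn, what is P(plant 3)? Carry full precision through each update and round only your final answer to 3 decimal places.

0.070

After 'flag': normaliser = 0.55·0.4000 + 0.65·0.3000 + 0.25·0.3000; P(plant 1) ≈ 0.4490, P(plant 2) ≈ 0.3980, P(plant 3) ≈ 0.1531
After 'flag': normaliser = 0.55·0.4490 + 0.65·0.3980 + 0.25·0.1531; P(plant 1) ≈ 0.4540, P(plant 2) ≈ 0.4756, P(plant 3) ≈ 0.0704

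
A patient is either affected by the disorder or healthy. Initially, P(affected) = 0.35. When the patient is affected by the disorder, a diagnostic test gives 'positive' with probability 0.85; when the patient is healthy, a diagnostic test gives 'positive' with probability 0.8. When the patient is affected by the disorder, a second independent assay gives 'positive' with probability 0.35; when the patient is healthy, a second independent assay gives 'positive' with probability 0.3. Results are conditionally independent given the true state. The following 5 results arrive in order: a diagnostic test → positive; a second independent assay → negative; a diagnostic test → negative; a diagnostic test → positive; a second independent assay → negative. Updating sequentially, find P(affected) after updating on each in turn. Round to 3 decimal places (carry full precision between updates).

0.282

After a diagnostic test='positive': P(affected) = 0.85·0.3500 / (0.85·0.3500 + 0.8·0.6500) ≈ 0.3639
After a second independent assay='negative': P(affected) = 0.65·0.3639 / (0.65·0.3639 + 0.7·0.6361) ≈ 0.3469
After a diagnostic test='negative': P(affected) = 0.15·0.3469 / (0.15·0.3469 + 0.2·0.6531) ≈ 0.2849
After a diagnostic test='positive': P(affected) = 0.85·0.2849 / (0.85·0.2849 + 0.8·0.7151) ≈ 0.2974
After a second independent assay='negative': P(affected) = 0.65·0.2974 / (0.65·0.2974 + 0.7·0.7026) ≈ 0.2822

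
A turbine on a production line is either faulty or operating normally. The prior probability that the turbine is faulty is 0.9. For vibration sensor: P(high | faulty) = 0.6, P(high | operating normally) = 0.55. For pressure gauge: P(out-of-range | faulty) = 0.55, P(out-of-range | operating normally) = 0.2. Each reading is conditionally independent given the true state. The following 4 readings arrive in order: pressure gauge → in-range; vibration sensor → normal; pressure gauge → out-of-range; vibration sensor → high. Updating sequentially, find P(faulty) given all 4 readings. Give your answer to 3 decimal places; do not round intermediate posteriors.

0.931

Each posterior becomes the prior for the next update.
After pressure gauge='in-range': P(faulty) = 0.45·0.9000 / (0.45·0.9000 + 0.8·0.1000) ≈ 0.8351
After vibration sensor='normal': P(faulty) = 0.4·0.8351 / (0.4·0.8351 + 0.45·0.1649) ≈ 0.8182
After pressure gauge='out-of-range': P(faulty) = 0.55·0.8182 / (0.55·0.8182 + 0.2·0.1818) ≈ 0.9252
After vibration sensor='high': P(faulty) = 0.6·0.9252 / (0.6·0.9252 + 0.55·0.0748) ≈ 0.9310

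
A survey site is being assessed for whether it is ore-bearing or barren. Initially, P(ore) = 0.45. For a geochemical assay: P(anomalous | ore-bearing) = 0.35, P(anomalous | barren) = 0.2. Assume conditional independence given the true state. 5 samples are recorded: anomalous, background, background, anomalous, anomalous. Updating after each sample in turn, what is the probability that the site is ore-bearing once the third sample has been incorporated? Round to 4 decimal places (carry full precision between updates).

0.4859

After 'anomalous': P(ore) = 0.35·0.4500 / (0.35·0.4500 + 0.2·0.5500) ≈ 0.5888
After 'background': P(ore) = 0.65·0.5888 / (0.65·0.5888 + 0.8·0.4112) ≈ 0.5378
After 'background': P(ore) = 0.65·0.5378 / (0.65·0.5378 + 0.8·0.4622) ≈ 0.4859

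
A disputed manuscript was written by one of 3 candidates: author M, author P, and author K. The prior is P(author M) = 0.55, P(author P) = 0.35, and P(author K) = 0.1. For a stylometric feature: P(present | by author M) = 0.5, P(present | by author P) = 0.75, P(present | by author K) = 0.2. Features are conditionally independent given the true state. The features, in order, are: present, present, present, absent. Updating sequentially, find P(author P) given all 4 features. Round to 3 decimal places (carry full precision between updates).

0.513

After 'present': normaliser = 0.5·0.5500 + 0.75·0.3500 + 0.2·0.1000; P(author M) ≈ 0.4933, P(author P) ≈ 0.4709, P(author K) ≈ 0.0359
After 'present': normaliser = 0.5·0.4933 + 0.75·0.4709 + 0.2·0.0359; P(author M) ≈ 0.4064, P(author P) ≈ 0.5818, P(author K) ≈ 0.0118
After 'present': normaliser = 0.5·0.4064 + 0.75·0.5818 + 0.2·0.0118; P(author M) ≈ 0.3165, P(author P) ≈ 0.6798, P(author K) ≈ 0.0037
After 'absent': normaliser = 0.5·0.3165 + 0.25·0.6798 + 0.8·0.0037; P(author M) ≈ 0.4779, P(author P) ≈ 0.5132, P(author K) ≈ 0.0089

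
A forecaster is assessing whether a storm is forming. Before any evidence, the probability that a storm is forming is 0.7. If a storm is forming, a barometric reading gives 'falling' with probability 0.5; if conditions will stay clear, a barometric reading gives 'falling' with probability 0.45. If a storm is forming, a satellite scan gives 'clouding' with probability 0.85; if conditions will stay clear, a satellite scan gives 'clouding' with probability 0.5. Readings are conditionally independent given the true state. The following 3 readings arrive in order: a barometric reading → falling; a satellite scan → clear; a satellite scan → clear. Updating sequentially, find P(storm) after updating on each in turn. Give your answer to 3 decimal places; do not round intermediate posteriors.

0.189

After a barometric reading='falling': P(storm) = 0.5·0.7000 / (0.5·0.7000 + 0.45·0.3000) ≈ 0.7216
After a satellite scan='clear': P(storm) = 0.15·0.7216 / (0.15·0.7216 + 0.5·0.2784) ≈ 0.4375
After a satellite scan='clear': P(storm) = 0.15·0.4375 / (0.15·0.4375 + 0.5·0.5625) ≈ 0.1892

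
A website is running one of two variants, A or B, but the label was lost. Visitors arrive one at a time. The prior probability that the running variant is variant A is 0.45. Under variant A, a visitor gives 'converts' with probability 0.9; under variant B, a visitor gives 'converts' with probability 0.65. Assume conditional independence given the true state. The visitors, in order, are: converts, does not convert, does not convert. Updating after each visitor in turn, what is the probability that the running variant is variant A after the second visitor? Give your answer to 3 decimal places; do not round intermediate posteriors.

After 'converts': P(A) = 0.9·0.4500 / (0.9·0.4500 + 0.65·0.5500) ≈ 0.5311
After 'does not convert': P(A) = 0.1·0.5311 / (0.1·0.5311 + 0.35·0.4689) ≈ 0.2445

0.245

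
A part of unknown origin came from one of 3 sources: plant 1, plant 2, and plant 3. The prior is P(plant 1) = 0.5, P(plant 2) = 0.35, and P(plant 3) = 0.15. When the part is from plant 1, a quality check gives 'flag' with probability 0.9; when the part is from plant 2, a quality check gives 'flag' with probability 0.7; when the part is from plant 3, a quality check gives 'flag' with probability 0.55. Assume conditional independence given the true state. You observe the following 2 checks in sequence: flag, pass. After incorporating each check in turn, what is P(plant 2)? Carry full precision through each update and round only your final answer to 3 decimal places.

After 'flag': normaliser = 0.9·0.5000 + 0.7·0.3500 + 0.55·0.1500; P(plant 1) ≈ 0.5788, P(plant 2) ≈ 0.3151, P(plant 3) ≈ 0.1061
After 'pass': normaliser = 0.1·0.5788 + 0.3·0.3151 + 0.45·0.1061; P(plant 1) ≈ 0.2892, P(plant 2) ≈ 0.4723, P(plant 3) ≈ 0.2386

0.472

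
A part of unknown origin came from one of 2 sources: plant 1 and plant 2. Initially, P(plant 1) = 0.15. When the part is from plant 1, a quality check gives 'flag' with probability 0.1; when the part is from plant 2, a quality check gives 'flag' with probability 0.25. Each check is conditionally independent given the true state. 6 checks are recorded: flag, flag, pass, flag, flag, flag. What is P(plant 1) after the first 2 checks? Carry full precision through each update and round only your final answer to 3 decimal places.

0.027

After 'flag': P(plant 1) = 0.1·0.1500 / (0.1·0.1500 + 0.25·0.8500) ≈ 0.0659
After 'flag': P(plant 1) = 0.1·0.0659 / (0.1·0.0659 + 0.25·0.9341) ≈ 0.0275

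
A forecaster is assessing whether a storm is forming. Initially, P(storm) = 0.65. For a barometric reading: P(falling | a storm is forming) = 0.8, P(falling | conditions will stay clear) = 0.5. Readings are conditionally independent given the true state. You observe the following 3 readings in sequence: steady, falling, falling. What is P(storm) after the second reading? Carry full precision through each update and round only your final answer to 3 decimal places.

Apply Bayes' rule sequentially, carrying P(storm) forward.
After 'steady': P(storm) = 0.2·0.6500 / (0.2·0.6500 + 0.5·0.3500) ≈ 0.4262
After 'falling': P(storm) = 0.8·0.4262 / (0.8·0.4262 + 0.5·0.5738) ≈ 0.5431

0.543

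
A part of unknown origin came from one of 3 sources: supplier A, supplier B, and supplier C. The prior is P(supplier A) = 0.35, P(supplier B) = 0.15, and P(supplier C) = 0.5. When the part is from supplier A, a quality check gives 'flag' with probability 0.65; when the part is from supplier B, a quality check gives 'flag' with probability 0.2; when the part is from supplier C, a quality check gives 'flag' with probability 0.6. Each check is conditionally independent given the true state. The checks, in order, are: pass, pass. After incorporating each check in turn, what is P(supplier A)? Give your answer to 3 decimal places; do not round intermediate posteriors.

0.196

After 'pass': normaliser = 0.35·0.3500 + 0.8·0.1500 + 0.4·0.5000; P(supplier A) ≈ 0.2768, P(supplier B) ≈ 0.2712, P(supplier C) ≈ 0.4520
After 'pass': normaliser = 0.35·0.2768 + 0.8·0.2712 + 0.4·0.4520; P(supplier A) ≈ 0.1959, P(supplier B) ≈ 0.4386, P(supplier C) ≈ 0.3655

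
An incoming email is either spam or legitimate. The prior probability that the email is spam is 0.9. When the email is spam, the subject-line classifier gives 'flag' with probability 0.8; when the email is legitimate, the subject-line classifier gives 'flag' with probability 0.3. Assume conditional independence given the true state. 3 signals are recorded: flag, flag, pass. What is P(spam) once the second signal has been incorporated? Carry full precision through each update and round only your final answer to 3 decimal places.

After 'flag': P(spam) = 0.8·0.9000 / (0.8·0.9000 + 0.3·0.1000) ≈ 0.9600
After 'flag': P(spam) = 0.8·0.9600 / (0.8·0.9600 + 0.3·0.0400) ≈ 0.9846

0.985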